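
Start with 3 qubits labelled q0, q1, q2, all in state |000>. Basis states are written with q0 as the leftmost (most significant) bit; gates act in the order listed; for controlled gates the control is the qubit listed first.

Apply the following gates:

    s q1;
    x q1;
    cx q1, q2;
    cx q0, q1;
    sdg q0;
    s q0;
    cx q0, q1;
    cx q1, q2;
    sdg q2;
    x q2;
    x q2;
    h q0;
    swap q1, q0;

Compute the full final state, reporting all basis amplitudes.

The resulting statevector has amplitude sqrt(2)/2 on |100>, sqrt(2)/2 on |110>, and 0 on every other basis state. Key observation: steps 3-8 multiply out to the identity, so the circuit reduces to the remaining gates.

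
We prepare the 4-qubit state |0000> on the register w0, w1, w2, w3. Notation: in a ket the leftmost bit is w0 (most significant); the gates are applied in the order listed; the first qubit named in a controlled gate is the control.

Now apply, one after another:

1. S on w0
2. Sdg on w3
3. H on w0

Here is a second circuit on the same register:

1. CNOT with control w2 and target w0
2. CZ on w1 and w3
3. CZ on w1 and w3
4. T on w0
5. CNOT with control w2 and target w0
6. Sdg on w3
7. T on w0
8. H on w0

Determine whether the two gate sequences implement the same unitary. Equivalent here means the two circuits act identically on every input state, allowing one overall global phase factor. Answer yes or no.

No — the two circuits implement different unitaries, even allowing a global phase.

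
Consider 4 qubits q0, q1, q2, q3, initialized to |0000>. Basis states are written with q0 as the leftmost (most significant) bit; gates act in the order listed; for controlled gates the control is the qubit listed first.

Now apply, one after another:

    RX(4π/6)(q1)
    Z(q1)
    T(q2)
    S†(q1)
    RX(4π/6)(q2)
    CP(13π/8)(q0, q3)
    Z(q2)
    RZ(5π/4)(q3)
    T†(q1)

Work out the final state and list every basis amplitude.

The final amplitudes are -exp(3*I*pi/8)/4 on |0000>, -sqrt(3)*exp(7*I*pi/8)/4 on |0010>, -sqrt(3)*exp(I*pi/8)/4 on |0100>, -3*exp(5*I*pi/8)/4 on |0110>, and 0 on every other basis state.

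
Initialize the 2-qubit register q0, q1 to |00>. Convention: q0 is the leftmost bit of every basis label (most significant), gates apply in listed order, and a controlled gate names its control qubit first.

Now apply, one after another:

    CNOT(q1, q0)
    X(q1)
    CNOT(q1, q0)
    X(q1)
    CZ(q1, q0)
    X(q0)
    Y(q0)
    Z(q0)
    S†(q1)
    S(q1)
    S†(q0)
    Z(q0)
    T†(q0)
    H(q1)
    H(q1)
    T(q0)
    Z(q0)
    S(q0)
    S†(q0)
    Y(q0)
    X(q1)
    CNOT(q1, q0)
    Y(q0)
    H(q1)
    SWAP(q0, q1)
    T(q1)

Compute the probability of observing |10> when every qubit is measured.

The probability of measuring |10> is 1/2. Key observation: steps 11-18 multiply out to the identity, so the circuit reduces to the remaining gates.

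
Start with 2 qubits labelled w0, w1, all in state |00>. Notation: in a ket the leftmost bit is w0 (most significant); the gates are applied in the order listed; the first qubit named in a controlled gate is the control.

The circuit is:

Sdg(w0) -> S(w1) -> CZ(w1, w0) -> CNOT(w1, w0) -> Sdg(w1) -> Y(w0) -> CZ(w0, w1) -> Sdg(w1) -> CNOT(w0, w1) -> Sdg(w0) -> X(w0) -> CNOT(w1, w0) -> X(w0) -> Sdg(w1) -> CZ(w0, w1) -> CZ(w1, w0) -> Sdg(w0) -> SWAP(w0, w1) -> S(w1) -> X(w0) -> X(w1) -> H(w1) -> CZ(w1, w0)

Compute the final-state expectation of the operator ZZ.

The observable ZZ averages to 0.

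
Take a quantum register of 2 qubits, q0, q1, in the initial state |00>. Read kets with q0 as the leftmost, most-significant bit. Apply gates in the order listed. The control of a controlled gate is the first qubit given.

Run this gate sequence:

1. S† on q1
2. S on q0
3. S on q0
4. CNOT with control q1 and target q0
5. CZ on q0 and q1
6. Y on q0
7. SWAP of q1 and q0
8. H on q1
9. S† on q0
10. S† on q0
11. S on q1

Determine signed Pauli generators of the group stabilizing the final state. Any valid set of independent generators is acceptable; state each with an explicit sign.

The final state is stabilized by the group generated by -IY, +ZI; other independent generating sets are equally valid.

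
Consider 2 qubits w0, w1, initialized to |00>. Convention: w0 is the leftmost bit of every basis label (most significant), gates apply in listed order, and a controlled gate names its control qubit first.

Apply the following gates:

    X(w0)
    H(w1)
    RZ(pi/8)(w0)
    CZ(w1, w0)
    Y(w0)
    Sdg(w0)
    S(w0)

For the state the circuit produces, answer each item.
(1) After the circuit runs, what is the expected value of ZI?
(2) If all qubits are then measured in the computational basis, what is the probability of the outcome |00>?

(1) In the final state, ZI has expectation 1.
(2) Outcome |00> occurs with probability 1/2.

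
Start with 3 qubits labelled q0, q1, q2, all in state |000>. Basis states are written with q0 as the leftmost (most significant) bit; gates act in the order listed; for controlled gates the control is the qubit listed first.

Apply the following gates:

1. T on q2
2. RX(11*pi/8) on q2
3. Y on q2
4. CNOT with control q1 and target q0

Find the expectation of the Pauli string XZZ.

The expectation value of XZZ is 0.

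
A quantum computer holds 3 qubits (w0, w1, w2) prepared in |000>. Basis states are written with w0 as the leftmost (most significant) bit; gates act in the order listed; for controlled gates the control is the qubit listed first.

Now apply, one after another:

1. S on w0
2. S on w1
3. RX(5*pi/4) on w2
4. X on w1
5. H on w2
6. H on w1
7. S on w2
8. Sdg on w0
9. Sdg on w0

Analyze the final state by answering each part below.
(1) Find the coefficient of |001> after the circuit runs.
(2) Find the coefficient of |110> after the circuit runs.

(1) |001> carries amplitude -sqrt(sqrt(2) + 2)/4 - I*sqrt(2 - sqrt(2))/4 in the final state.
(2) The amplitude on |110> is 0.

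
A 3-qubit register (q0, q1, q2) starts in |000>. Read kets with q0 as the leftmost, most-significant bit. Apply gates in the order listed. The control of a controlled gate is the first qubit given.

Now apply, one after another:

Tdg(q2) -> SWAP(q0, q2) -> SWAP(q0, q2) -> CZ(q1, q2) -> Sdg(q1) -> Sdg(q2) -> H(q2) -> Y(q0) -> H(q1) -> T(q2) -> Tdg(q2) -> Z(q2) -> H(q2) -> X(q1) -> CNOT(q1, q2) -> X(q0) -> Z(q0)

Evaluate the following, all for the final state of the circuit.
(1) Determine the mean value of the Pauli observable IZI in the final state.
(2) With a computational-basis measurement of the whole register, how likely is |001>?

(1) The expectation value of IZI is 0.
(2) The probability of measuring |001> is 1/2.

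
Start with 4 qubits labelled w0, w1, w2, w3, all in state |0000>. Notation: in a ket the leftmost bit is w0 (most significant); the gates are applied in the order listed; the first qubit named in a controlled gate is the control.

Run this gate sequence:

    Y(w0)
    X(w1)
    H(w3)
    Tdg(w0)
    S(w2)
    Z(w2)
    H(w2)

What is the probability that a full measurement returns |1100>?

A full measurement returns |1100> with probability 1/4.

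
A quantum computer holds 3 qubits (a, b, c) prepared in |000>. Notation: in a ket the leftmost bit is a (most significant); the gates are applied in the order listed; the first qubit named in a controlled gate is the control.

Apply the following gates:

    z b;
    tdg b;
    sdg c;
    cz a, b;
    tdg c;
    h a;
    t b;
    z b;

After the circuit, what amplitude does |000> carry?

The amplitude on |000> is sqrt(2)/2.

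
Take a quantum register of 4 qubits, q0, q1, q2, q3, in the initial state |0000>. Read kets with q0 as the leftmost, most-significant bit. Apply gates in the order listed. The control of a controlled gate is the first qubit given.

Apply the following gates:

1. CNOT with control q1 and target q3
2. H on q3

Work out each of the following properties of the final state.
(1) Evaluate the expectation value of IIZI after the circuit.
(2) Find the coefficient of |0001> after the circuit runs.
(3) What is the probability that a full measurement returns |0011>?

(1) The observable IIZI averages to 1.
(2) The final state's coefficient on |0001> equals sqrt(2)/2.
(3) Outcome |0011> occurs with probability 0.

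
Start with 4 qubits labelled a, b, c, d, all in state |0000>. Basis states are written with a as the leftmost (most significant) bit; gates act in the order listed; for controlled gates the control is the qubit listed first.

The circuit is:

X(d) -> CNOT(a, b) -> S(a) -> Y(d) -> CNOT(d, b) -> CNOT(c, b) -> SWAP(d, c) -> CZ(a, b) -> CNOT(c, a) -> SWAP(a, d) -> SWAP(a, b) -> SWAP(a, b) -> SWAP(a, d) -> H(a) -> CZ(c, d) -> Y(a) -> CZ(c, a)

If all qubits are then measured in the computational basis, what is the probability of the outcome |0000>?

A full measurement returns |0000> with probability 1/2. Key observation: steps 11-12 multiply out to the identity, so the circuit reduces to the remaining gates.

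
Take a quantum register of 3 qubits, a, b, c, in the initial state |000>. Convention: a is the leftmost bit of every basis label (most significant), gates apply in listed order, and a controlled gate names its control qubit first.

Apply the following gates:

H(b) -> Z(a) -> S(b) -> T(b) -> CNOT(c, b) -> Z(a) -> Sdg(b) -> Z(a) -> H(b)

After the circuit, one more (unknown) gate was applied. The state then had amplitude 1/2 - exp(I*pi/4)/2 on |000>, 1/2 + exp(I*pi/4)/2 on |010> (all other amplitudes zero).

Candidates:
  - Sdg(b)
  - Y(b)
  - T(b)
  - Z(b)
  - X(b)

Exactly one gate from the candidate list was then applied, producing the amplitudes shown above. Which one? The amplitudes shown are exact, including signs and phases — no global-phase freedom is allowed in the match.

The applied gate was X(b).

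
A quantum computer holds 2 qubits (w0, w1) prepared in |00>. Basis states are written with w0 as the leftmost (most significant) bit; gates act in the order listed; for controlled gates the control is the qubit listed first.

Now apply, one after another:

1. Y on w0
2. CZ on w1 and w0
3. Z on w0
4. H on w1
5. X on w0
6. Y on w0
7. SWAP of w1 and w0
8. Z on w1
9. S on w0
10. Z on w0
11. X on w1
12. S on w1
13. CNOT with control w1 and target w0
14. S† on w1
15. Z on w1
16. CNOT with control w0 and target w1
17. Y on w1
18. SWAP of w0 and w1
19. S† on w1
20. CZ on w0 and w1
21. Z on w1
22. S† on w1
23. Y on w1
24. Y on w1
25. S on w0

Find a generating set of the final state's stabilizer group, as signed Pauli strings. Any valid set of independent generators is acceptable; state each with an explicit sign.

The final state is stabilized by the group generated by +XX, -ZZ; other independent generating sets are equally valid.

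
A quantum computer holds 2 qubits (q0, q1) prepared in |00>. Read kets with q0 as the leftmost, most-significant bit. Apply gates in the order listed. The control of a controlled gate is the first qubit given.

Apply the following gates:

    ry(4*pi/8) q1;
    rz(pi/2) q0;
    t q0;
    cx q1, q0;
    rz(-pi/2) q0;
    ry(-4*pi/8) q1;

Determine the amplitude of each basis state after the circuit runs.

The resulting statevector has amplitude 1/2 on |00>, -1/2 on |01>, -I/2 on |10>, -I/2 on |11>.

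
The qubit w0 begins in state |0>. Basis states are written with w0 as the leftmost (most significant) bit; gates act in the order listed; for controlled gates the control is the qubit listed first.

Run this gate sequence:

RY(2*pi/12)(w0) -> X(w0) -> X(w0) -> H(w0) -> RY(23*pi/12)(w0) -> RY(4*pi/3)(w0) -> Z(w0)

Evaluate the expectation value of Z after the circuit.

The expectation value of Z is -sqrt(2)/4 + sqrt(6)/4.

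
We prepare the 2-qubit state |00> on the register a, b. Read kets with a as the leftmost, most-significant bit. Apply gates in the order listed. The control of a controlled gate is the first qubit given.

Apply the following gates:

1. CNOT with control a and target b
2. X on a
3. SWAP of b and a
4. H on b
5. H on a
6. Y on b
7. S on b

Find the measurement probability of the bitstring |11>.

A full measurement returns |11> with probability 1/4.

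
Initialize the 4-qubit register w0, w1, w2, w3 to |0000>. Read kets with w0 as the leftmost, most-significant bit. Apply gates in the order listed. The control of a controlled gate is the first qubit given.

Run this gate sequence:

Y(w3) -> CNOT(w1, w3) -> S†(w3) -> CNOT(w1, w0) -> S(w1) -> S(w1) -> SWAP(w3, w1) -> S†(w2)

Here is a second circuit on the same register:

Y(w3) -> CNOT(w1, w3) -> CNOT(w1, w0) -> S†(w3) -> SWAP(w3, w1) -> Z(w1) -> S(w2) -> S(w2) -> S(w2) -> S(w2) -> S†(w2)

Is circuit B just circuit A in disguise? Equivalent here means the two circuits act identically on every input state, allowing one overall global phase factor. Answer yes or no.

No, they are not equivalent — no single phase factor reconciles the two unitaries.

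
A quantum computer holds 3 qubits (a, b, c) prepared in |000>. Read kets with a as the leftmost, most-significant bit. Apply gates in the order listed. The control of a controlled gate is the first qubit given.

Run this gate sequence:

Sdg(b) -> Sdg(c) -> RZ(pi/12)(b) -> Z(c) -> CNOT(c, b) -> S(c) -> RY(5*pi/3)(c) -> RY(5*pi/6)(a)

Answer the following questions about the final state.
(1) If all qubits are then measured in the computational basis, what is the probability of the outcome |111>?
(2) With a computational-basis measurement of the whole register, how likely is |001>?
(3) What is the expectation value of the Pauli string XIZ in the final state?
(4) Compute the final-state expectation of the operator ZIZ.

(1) The probability of measuring |111> is 0.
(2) The probability of measuring |001> is 1/8 - sqrt(3)/16.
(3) The observable XIZ averages to 1/4.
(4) The observable ZIZ averages to -sqrt(3)/4.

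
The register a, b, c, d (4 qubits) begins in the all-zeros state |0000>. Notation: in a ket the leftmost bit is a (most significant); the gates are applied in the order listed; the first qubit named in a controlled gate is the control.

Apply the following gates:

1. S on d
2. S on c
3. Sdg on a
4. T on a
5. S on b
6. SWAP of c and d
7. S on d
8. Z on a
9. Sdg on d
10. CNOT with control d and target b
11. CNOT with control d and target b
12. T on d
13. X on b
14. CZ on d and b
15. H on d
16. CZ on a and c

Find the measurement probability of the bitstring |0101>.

The probability of measuring |0101> is 1/2.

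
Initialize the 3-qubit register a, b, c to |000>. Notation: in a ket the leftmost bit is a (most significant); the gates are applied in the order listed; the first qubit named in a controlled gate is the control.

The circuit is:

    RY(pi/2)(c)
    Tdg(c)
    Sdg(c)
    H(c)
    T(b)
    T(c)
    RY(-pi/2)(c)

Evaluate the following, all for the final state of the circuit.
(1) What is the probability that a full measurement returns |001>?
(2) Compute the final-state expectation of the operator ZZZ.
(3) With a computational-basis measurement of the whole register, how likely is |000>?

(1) A full measurement returns |001> with probability 3/4.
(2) The observable ZZZ averages to -1/2.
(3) A full measurement returns |000> with probability 1/4.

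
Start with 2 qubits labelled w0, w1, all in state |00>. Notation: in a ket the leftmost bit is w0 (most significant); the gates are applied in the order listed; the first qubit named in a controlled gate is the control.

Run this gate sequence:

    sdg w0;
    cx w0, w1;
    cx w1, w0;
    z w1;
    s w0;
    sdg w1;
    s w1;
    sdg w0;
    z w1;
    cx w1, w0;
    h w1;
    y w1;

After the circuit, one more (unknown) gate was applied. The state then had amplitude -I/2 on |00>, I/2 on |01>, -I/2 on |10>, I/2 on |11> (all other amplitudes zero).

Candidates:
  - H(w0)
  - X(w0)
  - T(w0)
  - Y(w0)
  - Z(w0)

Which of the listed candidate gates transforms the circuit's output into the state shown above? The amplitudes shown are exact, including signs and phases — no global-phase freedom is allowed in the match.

The unique candidate consistent with the amplitudes is H(w0). Key observation: the block from step 3 through step 10 cancels to the identity and can be dropped.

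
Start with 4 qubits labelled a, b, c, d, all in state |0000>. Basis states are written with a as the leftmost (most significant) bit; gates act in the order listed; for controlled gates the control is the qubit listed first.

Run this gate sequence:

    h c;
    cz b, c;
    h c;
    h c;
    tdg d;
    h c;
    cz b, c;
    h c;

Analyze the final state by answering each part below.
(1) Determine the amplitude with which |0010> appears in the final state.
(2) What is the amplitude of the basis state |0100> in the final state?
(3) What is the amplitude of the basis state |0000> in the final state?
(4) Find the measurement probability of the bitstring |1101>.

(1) The amplitude on |0010> is sqrt(2)/2.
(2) The final state's coefficient on |0100> equals 0.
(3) The amplitude on |0000> is sqrt(2)/2.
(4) Outcome |1101> occurs with probability 0.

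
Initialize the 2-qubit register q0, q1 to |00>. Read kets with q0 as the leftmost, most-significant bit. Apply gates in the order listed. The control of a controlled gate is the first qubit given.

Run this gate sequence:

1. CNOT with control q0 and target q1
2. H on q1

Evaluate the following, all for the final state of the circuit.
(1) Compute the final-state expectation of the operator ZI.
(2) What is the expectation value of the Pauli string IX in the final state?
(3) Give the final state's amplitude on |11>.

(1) The observable ZI averages to 1.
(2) The observable IX averages to 1.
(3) |11> carries amplitude 0 in the final state.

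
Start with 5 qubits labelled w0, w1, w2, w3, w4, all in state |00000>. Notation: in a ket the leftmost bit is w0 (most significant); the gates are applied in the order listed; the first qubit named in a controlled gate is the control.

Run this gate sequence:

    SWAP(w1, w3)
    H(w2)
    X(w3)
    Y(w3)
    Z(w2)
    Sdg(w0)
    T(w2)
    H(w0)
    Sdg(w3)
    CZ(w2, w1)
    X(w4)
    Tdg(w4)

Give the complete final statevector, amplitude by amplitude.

The resulting statevector has amplitude -exp(I*pi/4)/2 on |00001>, I/2 on |00101>, -exp(I*pi/4)/2 on |10001>, I/2 on |10101>, and 0 on every other basis state.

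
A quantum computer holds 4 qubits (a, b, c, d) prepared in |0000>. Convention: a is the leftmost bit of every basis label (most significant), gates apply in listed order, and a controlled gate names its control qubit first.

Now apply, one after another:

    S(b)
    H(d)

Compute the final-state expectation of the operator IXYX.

The observable IXYX averages to 0.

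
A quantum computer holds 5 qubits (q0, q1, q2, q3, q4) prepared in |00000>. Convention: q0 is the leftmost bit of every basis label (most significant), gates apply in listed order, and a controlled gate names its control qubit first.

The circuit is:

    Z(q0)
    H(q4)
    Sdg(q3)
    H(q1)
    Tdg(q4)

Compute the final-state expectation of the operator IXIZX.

The observable IXIZX averages to sqrt(2)/2.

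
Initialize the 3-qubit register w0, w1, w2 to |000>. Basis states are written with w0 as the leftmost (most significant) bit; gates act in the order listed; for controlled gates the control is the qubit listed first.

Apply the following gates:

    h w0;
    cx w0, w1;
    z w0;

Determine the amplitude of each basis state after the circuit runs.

After the circuit, the state carries amplitude sqrt(2)/2 on |000>, -sqrt(2)/2 on |110>, and 0 on every other basis state.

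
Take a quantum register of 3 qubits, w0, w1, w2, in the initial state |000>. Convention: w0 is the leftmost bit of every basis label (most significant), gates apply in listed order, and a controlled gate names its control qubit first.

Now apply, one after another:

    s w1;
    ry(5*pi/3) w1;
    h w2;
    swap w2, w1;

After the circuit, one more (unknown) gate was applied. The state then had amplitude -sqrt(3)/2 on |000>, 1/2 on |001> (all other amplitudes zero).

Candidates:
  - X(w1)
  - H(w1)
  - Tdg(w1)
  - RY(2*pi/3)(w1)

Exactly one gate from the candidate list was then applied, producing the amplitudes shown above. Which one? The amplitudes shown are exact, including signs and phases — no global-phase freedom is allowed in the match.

It was H(w1) that produced the state shown.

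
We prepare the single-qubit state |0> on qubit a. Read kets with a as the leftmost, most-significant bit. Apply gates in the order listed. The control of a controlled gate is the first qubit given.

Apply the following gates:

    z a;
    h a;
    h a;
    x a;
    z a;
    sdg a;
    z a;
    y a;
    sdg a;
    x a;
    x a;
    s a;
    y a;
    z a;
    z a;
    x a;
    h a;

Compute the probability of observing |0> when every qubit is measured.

Outcome |0> occurs with probability 1/2.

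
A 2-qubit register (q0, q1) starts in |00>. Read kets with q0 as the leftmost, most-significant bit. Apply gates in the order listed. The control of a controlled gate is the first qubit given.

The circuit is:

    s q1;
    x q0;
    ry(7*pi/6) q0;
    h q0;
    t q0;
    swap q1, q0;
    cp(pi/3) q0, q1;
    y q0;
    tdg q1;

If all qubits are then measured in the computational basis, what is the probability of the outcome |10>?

The probability of measuring |10> is 3/4.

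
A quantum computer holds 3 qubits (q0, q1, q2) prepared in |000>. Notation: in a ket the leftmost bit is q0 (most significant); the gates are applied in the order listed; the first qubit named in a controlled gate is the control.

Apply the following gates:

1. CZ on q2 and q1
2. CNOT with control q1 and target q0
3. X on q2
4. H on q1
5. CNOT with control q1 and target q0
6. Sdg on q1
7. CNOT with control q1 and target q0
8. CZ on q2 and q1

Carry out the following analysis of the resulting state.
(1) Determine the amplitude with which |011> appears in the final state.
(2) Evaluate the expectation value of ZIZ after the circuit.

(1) The amplitude on |011> is sqrt(2)*I/2.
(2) The expectation value of ZIZ is -1.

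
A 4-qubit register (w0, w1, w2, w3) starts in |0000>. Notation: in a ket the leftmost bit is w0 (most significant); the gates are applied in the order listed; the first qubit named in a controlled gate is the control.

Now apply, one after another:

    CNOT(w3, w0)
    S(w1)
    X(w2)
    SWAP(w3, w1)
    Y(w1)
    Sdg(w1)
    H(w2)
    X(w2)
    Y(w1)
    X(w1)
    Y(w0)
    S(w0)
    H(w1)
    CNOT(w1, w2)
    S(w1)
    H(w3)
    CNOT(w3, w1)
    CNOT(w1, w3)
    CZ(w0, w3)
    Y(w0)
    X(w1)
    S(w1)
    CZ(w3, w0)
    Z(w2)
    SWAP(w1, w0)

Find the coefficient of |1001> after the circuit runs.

The amplitude on |1001> is -sqrt(2)/4.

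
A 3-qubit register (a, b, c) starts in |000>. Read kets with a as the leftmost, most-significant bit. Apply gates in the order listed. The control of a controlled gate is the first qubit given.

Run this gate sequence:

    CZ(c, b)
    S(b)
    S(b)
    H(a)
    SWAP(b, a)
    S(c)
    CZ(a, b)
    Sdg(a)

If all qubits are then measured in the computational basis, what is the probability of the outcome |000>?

A full measurement returns |000> with probability 1/2.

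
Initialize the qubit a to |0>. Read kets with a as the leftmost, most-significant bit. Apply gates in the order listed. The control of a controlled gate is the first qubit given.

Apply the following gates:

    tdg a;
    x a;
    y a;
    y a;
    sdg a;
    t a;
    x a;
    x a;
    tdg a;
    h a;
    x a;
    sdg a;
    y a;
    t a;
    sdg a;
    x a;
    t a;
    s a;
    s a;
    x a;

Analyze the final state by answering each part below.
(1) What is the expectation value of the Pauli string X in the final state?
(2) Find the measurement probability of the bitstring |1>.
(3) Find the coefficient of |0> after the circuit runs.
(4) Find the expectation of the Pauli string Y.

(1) The expectation value of X is -1. Key observation: steps 6-9 multiply out to the identity, so the circuit reduces to the remaining gates.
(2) Outcome |1> occurs with probability 1/2.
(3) The amplitude on |0> is -sqrt(2)*exp(3*I*pi/4)/2.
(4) The observable Y averages to 0.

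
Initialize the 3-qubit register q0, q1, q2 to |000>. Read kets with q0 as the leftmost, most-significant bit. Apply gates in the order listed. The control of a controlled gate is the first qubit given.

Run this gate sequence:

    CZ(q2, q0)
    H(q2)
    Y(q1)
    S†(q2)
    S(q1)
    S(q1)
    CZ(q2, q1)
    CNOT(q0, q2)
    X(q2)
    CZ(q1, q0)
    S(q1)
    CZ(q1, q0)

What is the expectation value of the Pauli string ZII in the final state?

The expectation value of ZII is 1.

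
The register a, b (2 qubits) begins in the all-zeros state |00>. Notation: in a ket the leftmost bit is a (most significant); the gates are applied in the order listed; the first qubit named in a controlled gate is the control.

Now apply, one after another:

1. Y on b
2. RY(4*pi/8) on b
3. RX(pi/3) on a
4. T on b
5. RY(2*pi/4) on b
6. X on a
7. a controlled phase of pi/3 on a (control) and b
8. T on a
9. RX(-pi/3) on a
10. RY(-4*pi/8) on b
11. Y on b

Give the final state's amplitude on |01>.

|01> carries amplitude sqrt(6)*(-1 - 2*I - exp(I*pi/12) + exp(3*I*pi/4) + exp(I*pi/3))/16 in the final state.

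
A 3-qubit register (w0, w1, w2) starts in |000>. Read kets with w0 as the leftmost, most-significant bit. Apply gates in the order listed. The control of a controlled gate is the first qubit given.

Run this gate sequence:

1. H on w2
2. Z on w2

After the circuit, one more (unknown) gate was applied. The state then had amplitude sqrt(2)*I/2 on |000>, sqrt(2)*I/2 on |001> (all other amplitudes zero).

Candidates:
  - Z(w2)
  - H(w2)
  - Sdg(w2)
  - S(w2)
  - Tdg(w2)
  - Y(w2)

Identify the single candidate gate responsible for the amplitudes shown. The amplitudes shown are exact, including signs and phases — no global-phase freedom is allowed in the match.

The unique candidate consistent with the amplitudes is Y(w2).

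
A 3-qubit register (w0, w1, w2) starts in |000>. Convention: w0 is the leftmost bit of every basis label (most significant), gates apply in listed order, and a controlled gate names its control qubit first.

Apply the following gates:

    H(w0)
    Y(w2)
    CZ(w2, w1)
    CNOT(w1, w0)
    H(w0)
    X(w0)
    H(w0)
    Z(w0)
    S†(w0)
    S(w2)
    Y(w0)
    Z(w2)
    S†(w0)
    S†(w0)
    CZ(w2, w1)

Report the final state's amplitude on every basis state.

After the circuit, the state carries amplitude -sqrt(2)/2 on |001>, -sqrt(2)*I/2 on |101>, and 0 on every other basis state. Key observation: gates 5-8 undo each other exactly, leaving only the rest of the circuit to track.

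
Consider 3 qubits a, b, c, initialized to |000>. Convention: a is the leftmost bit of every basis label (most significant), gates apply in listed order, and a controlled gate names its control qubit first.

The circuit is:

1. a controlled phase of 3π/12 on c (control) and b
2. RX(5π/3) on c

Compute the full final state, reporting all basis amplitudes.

The resulting statevector has amplitude -sqrt(3)/2 on |000>, -I/2 on |001>, and 0 on every other basis state.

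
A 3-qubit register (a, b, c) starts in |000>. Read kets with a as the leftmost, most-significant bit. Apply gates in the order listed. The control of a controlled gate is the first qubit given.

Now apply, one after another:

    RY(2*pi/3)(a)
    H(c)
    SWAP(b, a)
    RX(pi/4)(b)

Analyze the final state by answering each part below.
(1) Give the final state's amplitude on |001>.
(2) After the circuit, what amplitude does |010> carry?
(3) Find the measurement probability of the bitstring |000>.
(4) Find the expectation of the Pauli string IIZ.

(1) |001> carries amplitude sqrt(2*sqrt(2) + 4)/8 - I*sqrt(12 - 6*sqrt(2))/8 in the final state.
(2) The amplitude on |010> is sqrt(6*sqrt(2) + 12)/8 - I*sqrt(4 - 2*sqrt(2))/8.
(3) A full measurement returns |000> with probability 1/4 - sqrt(2)/16.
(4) The expectation value of IIZ is 0.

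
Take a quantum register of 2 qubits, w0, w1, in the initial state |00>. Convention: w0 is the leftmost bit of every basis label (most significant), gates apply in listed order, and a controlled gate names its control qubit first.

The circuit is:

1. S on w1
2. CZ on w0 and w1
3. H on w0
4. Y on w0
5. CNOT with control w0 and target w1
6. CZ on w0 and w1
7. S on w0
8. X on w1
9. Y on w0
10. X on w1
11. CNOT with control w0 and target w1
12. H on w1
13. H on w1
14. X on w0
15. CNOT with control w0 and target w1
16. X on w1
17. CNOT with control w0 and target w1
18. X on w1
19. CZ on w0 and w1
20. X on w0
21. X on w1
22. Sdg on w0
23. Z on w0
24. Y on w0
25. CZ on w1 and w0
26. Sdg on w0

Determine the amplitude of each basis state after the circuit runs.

The final amplitudes are sqrt(2)/2 on |00>, 0 on |01>, sqrt(2)*I/2 on |10>, 0 on |11>.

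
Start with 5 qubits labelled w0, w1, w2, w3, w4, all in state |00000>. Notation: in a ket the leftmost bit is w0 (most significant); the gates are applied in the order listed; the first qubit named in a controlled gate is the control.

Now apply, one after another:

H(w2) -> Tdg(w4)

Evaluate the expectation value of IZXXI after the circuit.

The expectation value of IZXXI is 0.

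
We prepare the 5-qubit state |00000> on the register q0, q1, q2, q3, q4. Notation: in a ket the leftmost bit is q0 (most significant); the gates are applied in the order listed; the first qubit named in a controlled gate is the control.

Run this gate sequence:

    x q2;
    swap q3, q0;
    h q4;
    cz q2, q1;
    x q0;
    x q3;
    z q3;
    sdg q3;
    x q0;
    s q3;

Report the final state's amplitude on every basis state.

After the circuit, the state carries amplitude -sqrt(2)/2 on |00110>, -sqrt(2)/2 on |00111>, and 0 on every other basis state.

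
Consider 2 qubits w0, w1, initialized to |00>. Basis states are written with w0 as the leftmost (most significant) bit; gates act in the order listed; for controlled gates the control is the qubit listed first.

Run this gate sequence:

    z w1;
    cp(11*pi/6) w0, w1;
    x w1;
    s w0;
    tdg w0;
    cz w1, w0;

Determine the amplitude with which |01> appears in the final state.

The amplitude on |01> is 1.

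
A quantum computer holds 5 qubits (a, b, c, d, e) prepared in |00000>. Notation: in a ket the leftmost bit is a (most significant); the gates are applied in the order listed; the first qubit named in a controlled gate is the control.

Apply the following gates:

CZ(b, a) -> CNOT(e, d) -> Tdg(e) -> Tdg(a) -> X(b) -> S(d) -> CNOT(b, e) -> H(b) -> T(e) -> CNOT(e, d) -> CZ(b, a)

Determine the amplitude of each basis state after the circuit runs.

The resulting statevector has amplitude sqrt(2)*exp(I*pi/4)/2 on |00011>, -sqrt(2)*exp(I*pi/4)/2 on |01011>, and 0 on every other basis state.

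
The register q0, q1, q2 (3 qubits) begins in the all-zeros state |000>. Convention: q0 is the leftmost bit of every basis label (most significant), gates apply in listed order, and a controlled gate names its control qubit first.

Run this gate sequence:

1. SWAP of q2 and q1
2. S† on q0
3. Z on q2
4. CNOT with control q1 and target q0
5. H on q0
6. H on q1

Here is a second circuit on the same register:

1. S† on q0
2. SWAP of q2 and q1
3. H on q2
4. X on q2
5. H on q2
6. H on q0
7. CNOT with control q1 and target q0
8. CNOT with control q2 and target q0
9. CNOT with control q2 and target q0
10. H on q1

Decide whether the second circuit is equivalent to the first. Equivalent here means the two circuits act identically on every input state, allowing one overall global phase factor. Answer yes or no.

No, they are not equivalent — no single phase factor reconciles the two unitaries.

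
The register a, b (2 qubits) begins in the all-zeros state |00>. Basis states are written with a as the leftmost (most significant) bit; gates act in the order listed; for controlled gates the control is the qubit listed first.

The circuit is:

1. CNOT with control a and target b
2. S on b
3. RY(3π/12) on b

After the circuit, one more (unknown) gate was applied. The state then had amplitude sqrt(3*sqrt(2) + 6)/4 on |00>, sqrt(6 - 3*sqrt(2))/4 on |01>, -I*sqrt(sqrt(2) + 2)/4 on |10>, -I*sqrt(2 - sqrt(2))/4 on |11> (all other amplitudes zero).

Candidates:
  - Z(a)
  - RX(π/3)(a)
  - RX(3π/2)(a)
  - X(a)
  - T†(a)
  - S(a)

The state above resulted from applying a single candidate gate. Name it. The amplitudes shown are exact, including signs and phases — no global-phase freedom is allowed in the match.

The applied gate was RX(π/3)(a).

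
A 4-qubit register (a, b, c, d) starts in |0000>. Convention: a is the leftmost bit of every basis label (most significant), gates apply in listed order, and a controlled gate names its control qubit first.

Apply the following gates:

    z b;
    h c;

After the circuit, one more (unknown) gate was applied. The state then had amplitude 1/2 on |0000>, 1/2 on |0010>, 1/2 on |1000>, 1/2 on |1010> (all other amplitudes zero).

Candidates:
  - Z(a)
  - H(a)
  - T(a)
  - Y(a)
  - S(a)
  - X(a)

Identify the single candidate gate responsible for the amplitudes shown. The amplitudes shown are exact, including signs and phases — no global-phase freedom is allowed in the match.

The unique candidate consistent with the amplitudes is H(a).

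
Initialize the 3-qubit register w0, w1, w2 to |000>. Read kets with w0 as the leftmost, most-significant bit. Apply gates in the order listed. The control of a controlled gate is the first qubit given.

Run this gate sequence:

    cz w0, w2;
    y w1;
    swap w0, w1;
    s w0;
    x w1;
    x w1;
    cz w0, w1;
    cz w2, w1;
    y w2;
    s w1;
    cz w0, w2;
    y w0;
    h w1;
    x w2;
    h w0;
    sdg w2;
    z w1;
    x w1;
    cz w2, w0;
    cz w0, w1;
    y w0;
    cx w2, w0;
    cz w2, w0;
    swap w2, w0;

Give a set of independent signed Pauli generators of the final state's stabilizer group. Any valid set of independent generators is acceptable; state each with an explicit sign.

The final state is stabilized by the group generated by +IXZ, -IZX, +ZII; other independent generating sets are equally valid. Key observation: gates 5-6 undo each other exactly, leaving only the rest of the circuit to track.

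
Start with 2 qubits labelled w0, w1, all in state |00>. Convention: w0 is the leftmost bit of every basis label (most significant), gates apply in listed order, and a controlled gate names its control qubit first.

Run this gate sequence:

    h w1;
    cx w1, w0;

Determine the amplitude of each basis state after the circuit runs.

The resulting statevector has amplitude sqrt(2)/2 on |00>, 0 on |01>, 0 on |10>, sqrt(2)/2 on |11>.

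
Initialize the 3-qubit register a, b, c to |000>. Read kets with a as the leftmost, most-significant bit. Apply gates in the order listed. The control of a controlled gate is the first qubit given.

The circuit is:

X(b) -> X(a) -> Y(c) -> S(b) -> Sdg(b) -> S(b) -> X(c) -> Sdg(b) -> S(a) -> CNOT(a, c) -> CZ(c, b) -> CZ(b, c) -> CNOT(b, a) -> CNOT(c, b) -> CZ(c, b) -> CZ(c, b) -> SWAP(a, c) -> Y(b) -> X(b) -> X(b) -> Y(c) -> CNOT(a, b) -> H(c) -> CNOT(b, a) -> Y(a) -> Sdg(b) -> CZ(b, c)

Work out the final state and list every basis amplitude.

The final amplitudes are -sqrt(2)*I/2 on |000>, sqrt(2)*I/2 on |001>, and 0 on every other basis state. Key observation: the block from step 19 through step 20 cancels to the identity and can be dropped.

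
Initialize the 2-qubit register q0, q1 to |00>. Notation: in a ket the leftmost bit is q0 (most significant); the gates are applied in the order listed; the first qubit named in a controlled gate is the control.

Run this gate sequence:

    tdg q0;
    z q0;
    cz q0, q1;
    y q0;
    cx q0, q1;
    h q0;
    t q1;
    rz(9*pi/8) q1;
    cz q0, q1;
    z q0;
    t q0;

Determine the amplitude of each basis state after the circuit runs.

The resulting statevector has amplitude 0 on |00>, -sqrt(2)*exp(5*I*pi/16)/2 on |01>, 0 on |10>, sqrt(2)*exp(9*I*pi/16)/2 on |11>.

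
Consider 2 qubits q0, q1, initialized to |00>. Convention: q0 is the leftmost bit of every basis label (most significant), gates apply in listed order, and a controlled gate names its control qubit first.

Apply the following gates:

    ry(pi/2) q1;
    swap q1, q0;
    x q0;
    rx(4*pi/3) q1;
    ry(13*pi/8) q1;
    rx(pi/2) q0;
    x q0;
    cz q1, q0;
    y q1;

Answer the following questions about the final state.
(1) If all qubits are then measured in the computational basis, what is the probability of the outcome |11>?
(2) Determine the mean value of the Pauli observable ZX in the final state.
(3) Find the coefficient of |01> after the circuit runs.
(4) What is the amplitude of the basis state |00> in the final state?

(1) A full measurement returns |11> with probability 1/4 - sqrt(2 - sqrt(2))/16.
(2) In the final state, ZX has expectation -sqrt(sqrt(2) + 2)/4.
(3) |01> carries amplitude (1 - I)*(-sqrt(3)*sin(3*pi/16) + I*cos(3*pi/16))/4 in the final state.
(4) The final state's coefficient on |00> equals (1 - I)*(sqrt(3)*cos(3*pi/16) + I*sin(3*pi/16))/4.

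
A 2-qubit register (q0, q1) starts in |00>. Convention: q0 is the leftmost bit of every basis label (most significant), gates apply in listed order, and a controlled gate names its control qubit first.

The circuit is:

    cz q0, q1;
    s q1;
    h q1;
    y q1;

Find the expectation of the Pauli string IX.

The expectation value of IX is -1.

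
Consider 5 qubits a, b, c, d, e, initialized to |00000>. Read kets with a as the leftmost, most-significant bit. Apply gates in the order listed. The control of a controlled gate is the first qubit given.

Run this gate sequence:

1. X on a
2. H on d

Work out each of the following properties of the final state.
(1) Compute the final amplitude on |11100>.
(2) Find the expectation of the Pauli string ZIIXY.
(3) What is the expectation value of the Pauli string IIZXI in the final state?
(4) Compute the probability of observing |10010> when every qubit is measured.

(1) The amplitude on |11100> is 0.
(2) In the final state, ZIIXY has expectation 0.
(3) The observable IIZXI averages to 1.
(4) The probability of measuring |10010> is 1/2.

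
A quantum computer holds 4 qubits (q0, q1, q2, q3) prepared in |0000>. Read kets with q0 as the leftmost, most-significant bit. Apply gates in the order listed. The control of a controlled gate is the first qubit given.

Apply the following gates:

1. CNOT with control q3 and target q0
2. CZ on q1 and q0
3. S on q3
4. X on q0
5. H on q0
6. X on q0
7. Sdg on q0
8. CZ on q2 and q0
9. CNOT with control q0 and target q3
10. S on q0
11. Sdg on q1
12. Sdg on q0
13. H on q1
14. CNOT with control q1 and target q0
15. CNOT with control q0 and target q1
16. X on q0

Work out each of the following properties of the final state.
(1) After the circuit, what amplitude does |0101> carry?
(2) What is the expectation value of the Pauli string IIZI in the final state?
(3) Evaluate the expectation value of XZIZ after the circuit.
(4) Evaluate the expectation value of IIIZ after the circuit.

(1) The final state's coefficient on |0101> equals -I/2.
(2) The expectation value of IIZI is 1.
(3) The expectation value of XZIZ is 1.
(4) The expectation value of IIIZ is 0.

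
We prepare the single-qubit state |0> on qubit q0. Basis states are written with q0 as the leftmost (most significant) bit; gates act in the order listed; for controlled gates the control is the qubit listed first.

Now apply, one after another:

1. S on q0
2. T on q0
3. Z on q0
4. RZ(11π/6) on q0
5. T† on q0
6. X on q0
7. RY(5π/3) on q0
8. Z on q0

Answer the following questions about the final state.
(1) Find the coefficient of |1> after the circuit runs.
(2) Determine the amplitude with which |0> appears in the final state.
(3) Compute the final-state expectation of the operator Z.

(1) |1> carries amplitude -sqrt(3)*exp(I*pi/12)/2 in the final state.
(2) |0> carries amplitude exp(I*pi/12)/2 in the final state.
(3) The observable Z averages to -1/2.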